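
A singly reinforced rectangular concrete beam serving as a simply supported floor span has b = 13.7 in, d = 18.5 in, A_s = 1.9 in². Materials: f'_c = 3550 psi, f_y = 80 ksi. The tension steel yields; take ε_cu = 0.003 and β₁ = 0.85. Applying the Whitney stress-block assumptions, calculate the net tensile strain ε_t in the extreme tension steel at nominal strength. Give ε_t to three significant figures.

ε_t ≈ 0.00983

a = A_s f_y/(0.85 f'_c b) = 3.677 in.
β₁ = 0.85, so c = a/β₁ = 3.677/0.85 = 4.326 in.
From the linear strain diagram with ε_cu = 0.003: ε_t = 0.003 (d − c)/c = 0.003 × (18.5 − 4.326)/4.326 = 0.00983.
Since ε_t ≥ 0.005, the section is tension-controlled.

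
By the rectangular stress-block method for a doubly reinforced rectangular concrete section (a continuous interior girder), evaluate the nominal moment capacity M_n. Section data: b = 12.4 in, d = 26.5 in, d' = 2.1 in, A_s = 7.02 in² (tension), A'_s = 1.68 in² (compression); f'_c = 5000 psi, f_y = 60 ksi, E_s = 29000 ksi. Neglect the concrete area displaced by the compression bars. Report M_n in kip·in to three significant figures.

M_n ≈ 9980 kip·in

Assume both steels yield.
a = (A_s − A'_s) f_y/(0.85 f'_c b) = (7.02 − 1.68) × 60/(0.85 × 5 × 12.4) = 6.080 in.
c = a/β₁ = 6.080/0.8 = 7.600 in; ε'_s = 0.003(c − d')/c = 0.0022 ≥ ε_y = 0.0021, so the compression steel yields.
M_n = (A_s − A'_s) f_y (d − a/2) + A'_s f_y (d − d') = 320.4 × (26.5 − 3.04) + 100.8 × (26.5 − 2.1) = 7516.6 + 2459.5 = 9976.1 kip·in.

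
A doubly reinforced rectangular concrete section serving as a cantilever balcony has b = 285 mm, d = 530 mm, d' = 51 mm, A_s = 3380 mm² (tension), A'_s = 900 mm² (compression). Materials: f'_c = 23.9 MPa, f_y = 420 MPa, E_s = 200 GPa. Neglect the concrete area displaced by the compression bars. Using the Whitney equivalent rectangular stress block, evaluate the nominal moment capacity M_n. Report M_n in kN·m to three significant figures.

M_n ≈ 639 kN·m

Assume both tension and compression steel yield.
Net tension couple steel: A_s − A'_s = 2480 mm².
a = (A_s − A'_s) f_y / (0.85 f'_c b) = 1041600/(0.85 × 23.9 × 285) = 179.90 mm.
c = a/β₁ = 179.90/0.85 = 211.65 mm; ε'_s = 0.003(c − d')/c = 0.0023 ≥ f_y/E_s = 0.0021, so compression steel does yield.
M_n = (A_s − A'_s) f_y (d − a/2) + A'_s f_y (d − d') = [1041600 × (530 − 89.95) + 378000 × (530 − 51)] × 10⁻⁶ = 458.36 + 181.06 = 639.42 kN·m.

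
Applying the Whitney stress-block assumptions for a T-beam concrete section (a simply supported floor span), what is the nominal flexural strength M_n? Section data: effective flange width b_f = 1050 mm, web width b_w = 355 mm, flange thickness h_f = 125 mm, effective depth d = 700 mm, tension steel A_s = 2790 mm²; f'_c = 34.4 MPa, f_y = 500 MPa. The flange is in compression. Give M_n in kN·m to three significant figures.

Tension: T = A_s f_y = 2790 × 500 = 1395000 N.
Try a within the flange: a = T/(0.85 f'_c b_f) = 1395000/(0.85 × 34.4 × 1050) = 45.44 mm.
Since a = 45.44 ≤ h_f = 125 mm, the stress block lies entirely in the flange; analyse as a rectangular beam of width b_f.
M_n = T(d − a/2) = 1395000 × (700 − 22.72) = 944.81 × 10⁶ N·mm.
M_n = 944.81 kN·m.

M_n ≈ 945 kN·m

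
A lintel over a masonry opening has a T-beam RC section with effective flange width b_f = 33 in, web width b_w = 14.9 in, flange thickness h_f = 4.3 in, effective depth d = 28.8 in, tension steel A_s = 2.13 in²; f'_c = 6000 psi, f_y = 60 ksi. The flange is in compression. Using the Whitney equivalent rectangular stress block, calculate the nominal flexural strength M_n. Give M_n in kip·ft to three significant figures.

M_n ≈ 303 kip·ft

Tension: T = A_s f_y = 2.13 × 60 = 127.8 kips.
Try a within the flange: a = T/(0.85 f'_c b_f) = 127.8/(0.85 × 6 × 33) = 0.759 in.
Since a = 0.759 ≤ h_f = 4.3 in, the stress block lies entirely in the flange; analyse as a rectangular beam of width b_f.
M_n = T(d − a/2) = 127.8 × (28.8 − 0.3795) = 3632.1 kip·in.
M_n = 3632.1/12 = 302.68 kip·ft.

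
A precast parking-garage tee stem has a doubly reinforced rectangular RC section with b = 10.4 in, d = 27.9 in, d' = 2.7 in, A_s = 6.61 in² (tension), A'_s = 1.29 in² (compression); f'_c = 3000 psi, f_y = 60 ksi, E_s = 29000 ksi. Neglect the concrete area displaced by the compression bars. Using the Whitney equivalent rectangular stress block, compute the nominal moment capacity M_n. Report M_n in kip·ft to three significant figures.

Assume both steels yield.
a = (A_s − A'_s) f_y/(0.85 f'_c b) = (6.61 − 1.29) × 60/(0.85 × 3 × 10.4) = 12.036 in.
c = a/β₁ = 12.036/0.85 = 14.160 in; ε'_s = 0.003(c − d')/c = 0.0024 ≥ ε_y = 0.0021, so the compression steel yields.
M_n = (A_s − A'_s) f_y (d − a/2) + A'_s f_y (d − d') = 319.2 × (27.9 − 6.018) + 77.4 × (27.9 − 2.7) = 6984.7 + 1950.5 = 8935.2 kip·in = 8935.2/12 = 744.60 kip·ft.

M_n ≈ 745 kip·ft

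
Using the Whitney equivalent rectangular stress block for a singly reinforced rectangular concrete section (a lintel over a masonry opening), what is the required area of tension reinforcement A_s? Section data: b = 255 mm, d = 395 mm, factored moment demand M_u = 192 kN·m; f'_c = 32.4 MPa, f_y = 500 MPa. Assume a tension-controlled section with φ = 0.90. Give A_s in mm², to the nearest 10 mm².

A_s ≈ 1210 mm²

M_n = M_u/φ = 192/0.90 = 213.333 kN·m.
With M_n = 0.85 f'_c a b (d − a/2), solve the quadratic for a:
a = d − √(d² − 2M_n/(0.85 f'_c b)) = 395 − √(395² − 2 × 213.333×10⁶/(0.85 × 32.4 × 255)) = 86.34 mm.
A_s = 0.85 f'_c a b / f_y = 0.85 × 32.4 × 86.34 × 255 / 500 = 1212.7 mm².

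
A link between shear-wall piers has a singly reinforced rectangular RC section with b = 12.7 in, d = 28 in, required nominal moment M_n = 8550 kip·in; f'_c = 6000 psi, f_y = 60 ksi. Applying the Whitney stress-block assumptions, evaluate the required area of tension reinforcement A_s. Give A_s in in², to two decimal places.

From M_n = 0.85 f'_c a b (d − a/2):
a = d − √(d² − 2M_n/(0.85 f'_c b)) = 28 − √(28² − 2 × 8550/(0.85 × 6 × 12.7)) = 5.197 in.
A_s = 0.85 f'_c a b / f_y = 0.85 × 6 × 5.197 × 12.7 / 60 = 5.610 in².

A_s ≈ 5.61 in²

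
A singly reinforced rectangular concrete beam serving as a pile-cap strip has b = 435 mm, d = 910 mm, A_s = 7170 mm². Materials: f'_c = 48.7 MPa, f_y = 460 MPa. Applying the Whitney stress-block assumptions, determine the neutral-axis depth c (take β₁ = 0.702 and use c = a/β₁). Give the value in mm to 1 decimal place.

T = A_s f_y = 7170 × 460 = 3298200 N = 3298.2 kN.
Setting C = 0.85 f'_c a b equal to T: a = 3298200/(0.85 × 48.7 × 435) = 183.164 mm.
With β₁ = 0.702, c = a/β₁ = 183.164/0.702 = 260.9 mm.

c ≈ 260.9 mm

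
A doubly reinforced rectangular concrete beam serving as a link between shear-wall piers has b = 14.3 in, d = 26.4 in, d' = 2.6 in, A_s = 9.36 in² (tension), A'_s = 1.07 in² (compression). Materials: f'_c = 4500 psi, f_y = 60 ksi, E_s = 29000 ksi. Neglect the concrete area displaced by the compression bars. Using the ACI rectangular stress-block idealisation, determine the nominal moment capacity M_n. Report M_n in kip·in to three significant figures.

Assume both steels yield.
a = (A_s − A'_s) f_y/(0.85 f'_c b) = (9.36 − 1.07) × 60/(0.85 × 4.5 × 14.3) = 9.094 in.
c = a/β₁ = 9.094/0.825 = 11.023 in; ε'_s = 0.003(c − d')/c = 0.0023 ≥ ε_y = 0.0021, so the compression steel yields.
M_n = (A_s − A'_s) f_y (d − a/2) + A'_s f_y (d − d') = 497.4 × (26.4 − 4.547) + 64.2 × (26.4 − 2.6) = 10869.7 + 1528.0 = 12397.7 kip·in.

M_n ≈ 12400 kip·in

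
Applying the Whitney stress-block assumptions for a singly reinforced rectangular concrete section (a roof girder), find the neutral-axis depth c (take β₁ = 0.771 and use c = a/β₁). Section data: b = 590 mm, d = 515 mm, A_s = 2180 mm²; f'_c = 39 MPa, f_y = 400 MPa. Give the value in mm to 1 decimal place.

c ≈ 57.8 mm

T = A_s f_y = 2180 × 400 = 872000 N = 872 kN.
Setting C = 0.85 f'_c a b equal to T: a = 872000/(0.85 × 39 × 590) = 44.584 mm.
With β₁ = 0.771, c = a/β₁ = 44.584/0.771 = 57.8 mm.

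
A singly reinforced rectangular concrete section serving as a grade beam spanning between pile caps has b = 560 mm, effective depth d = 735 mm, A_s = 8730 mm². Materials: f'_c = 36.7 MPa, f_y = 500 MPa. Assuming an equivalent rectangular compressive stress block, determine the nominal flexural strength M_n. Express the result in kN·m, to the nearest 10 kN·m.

T = A_s f_y = 8730 × 500 = 4365000 N = 4365 kN.
From C = T: a = T/(0.85 f'_c b) = 4365000/(0.85 × 36.7 × 560) = 249.87 mm.
M_n = T(d − a/2) = 4365 kN × (735 − 124.935) mm = 2662.93 kN·m.

M_n ≈ 2660 kN·m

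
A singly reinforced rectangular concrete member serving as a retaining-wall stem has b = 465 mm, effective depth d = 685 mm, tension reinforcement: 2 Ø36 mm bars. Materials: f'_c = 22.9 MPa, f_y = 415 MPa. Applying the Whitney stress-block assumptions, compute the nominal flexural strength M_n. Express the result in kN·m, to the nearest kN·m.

M_n ≈ 539 kN·m

A_s = 2 × 1018 = 2036 mm².
T = A_s f_y = 2036 × 415 = 844940 N = 844.94 kN.
From C = T: a = T/(0.85 f'_c b) = 844940/(0.85 × 22.9 × 465) = 93.35 mm.
M_n = T(d − a/2) = 844.94 kN × (685 − 46.675) mm = 539.35 kN·m.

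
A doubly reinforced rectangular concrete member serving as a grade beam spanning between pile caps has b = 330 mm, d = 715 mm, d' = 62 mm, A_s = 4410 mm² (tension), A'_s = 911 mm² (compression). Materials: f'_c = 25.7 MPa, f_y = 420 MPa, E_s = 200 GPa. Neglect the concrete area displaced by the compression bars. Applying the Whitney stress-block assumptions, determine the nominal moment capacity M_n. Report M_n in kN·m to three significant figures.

M_n ≈ 1150 kN·m

Assume both tension and compression steel yield.
Net tension couple steel: A_s − A'_s = 3499 mm².
a = (A_s − A'_s) f_y / (0.85 f'_c b) = 1469580/(0.85 × 25.7 × 330) = 203.86 mm.
c = a/β₁ = 203.86/0.85 = 239.84 mm; ε'_s = 0.003(c − d')/c = 0.0022 ≥ f_y/E_s = 0.0021, so compression steel does yield.
M_n = (A_s − A'_s) f_y (d − a/2) + A'_s f_y (d − d') = [1469580 × (715 − 101.93) + 382620 × (715 − 62)] × 10⁻⁶ = 900.96 + 249.85 = 1150.81 kN·m.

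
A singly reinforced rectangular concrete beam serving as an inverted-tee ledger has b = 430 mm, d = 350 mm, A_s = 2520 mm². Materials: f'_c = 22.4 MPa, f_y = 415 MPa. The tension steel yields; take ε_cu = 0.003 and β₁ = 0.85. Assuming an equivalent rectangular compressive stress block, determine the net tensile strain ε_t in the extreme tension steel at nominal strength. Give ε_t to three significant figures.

a = A_s f_y/(0.85 f'_c b) = 127.74 mm.
β₁ = 0.85, so c = a/β₁ = 127.74/0.85 = 150.28 mm.
From the linear strain diagram with ε_cu = 0.003: ε_t = 0.003 (d − c)/c = 0.003 × (350 − 150.28)/150.28 = 0.00399.
ε_t < 0.004 — the section is over-reinforced for flexure under ACI limits.

ε_t ≈ 0.00399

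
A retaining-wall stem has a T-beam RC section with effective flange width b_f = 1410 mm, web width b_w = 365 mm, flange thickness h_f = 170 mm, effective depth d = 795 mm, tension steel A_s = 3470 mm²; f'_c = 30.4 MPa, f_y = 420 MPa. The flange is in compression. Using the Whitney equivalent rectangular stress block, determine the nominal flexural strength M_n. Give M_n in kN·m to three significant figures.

M_n ≈ 1130 kN·m

Tension: T = A_s f_y = 3470 × 420 = 1457400 N.
Try a within the flange: a = T/(0.85 f'_c b_f) = 1457400/(0.85 × 30.4 × 1410) = 40.00 mm.
Since a = 40.00 ≤ h_f = 170 mm, the stress block lies entirely in the flange; analyse as a rectangular beam of width b_f.
M_n = T(d − a/2) = 1457400 × (795 − 20) = 1129.49 × 10⁶ N·mm.
M_n = 1129.49 kN·m.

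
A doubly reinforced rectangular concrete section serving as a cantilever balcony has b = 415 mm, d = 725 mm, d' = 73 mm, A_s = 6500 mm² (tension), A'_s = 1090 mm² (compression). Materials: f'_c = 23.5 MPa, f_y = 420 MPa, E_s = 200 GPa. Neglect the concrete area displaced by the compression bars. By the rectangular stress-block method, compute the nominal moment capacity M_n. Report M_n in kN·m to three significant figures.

Assume both tension and compression steel yield.
Net tension couple steel: A_s − A'_s = 5410 mm².
a = (A_s − A'_s) f_y / (0.85 f'_c b) = 2272200/(0.85 × 23.5 × 415) = 274.10 mm.
c = a/β₁ = 274.10/0.85 = 322.47 mm; ε'_s = 0.003(c − d')/c = 0.0023 ≥ f_y/E_s = 0.0021, so compression steel does yield.
M_n = (A_s − A'_s) f_y (d − a/2) + A'_s f_y (d − d') = [2272200 × (725 − 137.05) + 457800 × (725 − 73)] × 10⁻⁶ = 1335.94 + 298.49 = 1634.43 kN·m.

M_n ≈ 1630 kN·m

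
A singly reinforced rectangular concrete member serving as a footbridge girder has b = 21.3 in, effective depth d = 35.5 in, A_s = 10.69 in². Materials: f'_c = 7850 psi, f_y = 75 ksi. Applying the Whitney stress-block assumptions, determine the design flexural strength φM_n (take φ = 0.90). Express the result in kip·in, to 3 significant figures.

T = A_s f_y = 10.69 × 75 = 801.75 kips.
a = T/(0.85 f'_c b) = 801.75/(0.85 × 7.85 × 21.3) = 5.641 in.
M_n = T(d − a/2) = 801.75 × (35.5 − 2.8205) = 26200.8 kip·in.
φM_n = 0.90 × 26200.8 = 23580.7 kip·in.

φM_n ≈ 23600 kip·in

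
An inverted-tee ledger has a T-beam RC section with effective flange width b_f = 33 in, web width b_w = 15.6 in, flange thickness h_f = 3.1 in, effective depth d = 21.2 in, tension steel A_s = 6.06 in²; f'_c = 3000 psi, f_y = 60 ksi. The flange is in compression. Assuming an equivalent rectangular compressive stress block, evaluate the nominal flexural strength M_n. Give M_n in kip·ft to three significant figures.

M_n ≈ 571 kip·ft

Tension: T = A_s f_y = 6.06 × 60 = 363.6 kips.
Try a within the flange: a = T/(0.85 f'_c b_f) = 363.6/(0.85 × 3 × 33) = 4.321 in.
a = 4.321 > h_f = 3.1 in: the block extends into the web. Split into flange-overhang and web parts.
C_f = 0.85 f'_c (b_f − b_w) h_f = 0.85 × 3 × (33 − 15.6) × 3.1 = 137.5 kips.
Remaining web compression depth: a_w = (T − C_f)/(0.85 f'_c b_w) = (363.6 − 137.5)/(0.85 × 3 × 15.6) = 5.684 in.
M_n = C_f(d − h_f/2) + (T − C_f)(d − a_w/2) = 137.5 × (21.2 − 1.55) + 226.1 × (21.2 − 2.842) = 2701.9 + 4150.7 = 6852.6 kip·in.
M_n = 6852.6/12 = 571.05 kip·ft.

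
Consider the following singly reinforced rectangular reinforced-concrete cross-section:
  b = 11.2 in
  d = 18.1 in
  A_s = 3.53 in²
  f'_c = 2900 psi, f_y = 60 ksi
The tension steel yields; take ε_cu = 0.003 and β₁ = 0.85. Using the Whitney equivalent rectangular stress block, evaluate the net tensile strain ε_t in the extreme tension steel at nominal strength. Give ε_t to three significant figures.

ε_t ≈ 0.00302

a = A_s f_y/(0.85 f'_c b) = 7.672 in.
β₁ = 0.85, so c = a/β₁ = 7.672/0.85 = 9.026 in.
From the linear strain diagram with ε_cu = 0.003: ε_t = 0.003 (d − c)/c = 0.003 × (18.1 − 9.026)/9.026 = 0.00302.
ε_t < 0.004 — the section is over-reinforced for flexure under ACI limits.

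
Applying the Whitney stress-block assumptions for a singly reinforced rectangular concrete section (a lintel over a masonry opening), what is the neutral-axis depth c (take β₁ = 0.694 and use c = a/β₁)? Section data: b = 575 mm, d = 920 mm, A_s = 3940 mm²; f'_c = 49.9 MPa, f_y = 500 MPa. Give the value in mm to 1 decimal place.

c ≈ 116.4 mm

T = A_s f_y = 3940 × 500 = 1970000 N = 1970 kN.
Setting C = 0.85 f'_c a b equal to T: a = 1970000/(0.85 × 49.9 × 575) = 80.775 mm.
With β₁ = 0.694, c = a/β₁ = 80.775/0.694 = 116.4 mm.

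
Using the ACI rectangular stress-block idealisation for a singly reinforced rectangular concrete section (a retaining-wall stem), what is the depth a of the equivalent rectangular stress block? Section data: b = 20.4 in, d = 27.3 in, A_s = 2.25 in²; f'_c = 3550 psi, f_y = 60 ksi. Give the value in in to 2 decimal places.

T = A_s f_y = 2.25 × 60 = 135 kips.
a = T/(0.85 f'_c b) = 135/(0.85 × 3.55 × 20.4) = 2.19 in.

a ≈ 2.19 in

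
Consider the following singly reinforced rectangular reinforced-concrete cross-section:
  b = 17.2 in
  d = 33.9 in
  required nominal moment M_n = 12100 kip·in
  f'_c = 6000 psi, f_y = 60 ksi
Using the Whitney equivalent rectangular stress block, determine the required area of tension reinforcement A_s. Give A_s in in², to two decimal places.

From M_n = 0.85 f'_c a b (d − a/2):
a = d − √(d² − 2M_n/(0.85 f'_c b)) = 33.9 − √(33.9² − 2 × 12100/(0.85 × 6 × 17.2)) = 4.348 in.
A_s = 0.85 f'_c a b / f_y = 0.85 × 6 × 4.348 × 17.2 / 60 = 6.357 in².

A_s ≈ 6.36 in²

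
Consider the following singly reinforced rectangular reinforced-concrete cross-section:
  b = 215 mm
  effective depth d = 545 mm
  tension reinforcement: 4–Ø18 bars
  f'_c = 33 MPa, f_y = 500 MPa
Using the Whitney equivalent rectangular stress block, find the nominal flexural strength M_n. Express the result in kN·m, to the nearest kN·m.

A_s = 4 × 254 = 1016 mm².
T = A_s f_y = 1016 × 500 = 508000 N = 508 kN.
From C = T: a = T/(0.85 f'_c b) = 508000/(0.85 × 33 × 215) = 84.23 mm.
M_n = T(d − a/2) = 508 kN × (545 − 42.115) mm = 255.47 kN·m.

M_n ≈ 255 kN·m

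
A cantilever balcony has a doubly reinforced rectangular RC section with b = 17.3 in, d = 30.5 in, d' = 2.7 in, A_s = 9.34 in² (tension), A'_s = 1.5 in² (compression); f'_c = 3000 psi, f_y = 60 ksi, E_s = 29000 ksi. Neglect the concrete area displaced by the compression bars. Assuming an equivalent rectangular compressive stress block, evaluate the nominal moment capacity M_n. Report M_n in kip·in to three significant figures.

M_n ≈ 14300 kip·in

Assume both steels yield.
a = (A_s − A'_s) f_y/(0.85 f'_c b) = (9.34 − 1.5) × 60/(0.85 × 3 × 17.3) = 10.663 in.
c = a/β₁ = 10.663/0.85 = 12.545 in; ε'_s = 0.003(c − d')/c = 0.0024 ≥ ε_y = 0.0021, so the compression steel yields.
M_n = (A_s − A'_s) f_y (d − a/2) + A'_s f_y (d − d') = 470.4 × (30.5 − 5.3315) + 90 × (30.5 − 2.7) = 11839.3 + 2502.0 = 14341.3 kip·in.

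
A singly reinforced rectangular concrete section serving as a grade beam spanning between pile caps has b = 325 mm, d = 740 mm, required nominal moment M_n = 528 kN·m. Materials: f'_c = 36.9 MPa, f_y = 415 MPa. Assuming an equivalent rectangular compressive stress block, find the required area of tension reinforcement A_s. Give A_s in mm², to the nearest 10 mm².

A_s ≈ 1810 mm²

With M_n = 0.85 f'_c a b (d − a/2), solve the quadratic for a:
a = d − √(d² − 2M_n/(0.85 f'_c b)) = 740 − √(740² − 2 × 528×10⁶/(0.85 × 36.9 × 325)) = 73.66 mm.
A_s = 0.85 f'_c a b / f_y = 0.85 × 36.9 × 73.66 × 325 / 415 = 1809.3 mm².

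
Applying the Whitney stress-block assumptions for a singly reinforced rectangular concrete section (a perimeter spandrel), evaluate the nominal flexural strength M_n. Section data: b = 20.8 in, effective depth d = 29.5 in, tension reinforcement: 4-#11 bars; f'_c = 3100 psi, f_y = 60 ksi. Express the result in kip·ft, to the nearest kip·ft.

A_s = 4 × 1.56 = 6.24 in².
T = A_s f_y = 6.24 × 60 = 374.4 kips.
a = T/(0.85 f'_c b) = 374.4/(0.85 × 3.1 × 20.8) = 6.831 in.
M_n = T(d − a/2) = 374.4 × (29.5 − 3.4155) = 9766.0 kip·in = 9766.0/12 = 813.83 kip·ft.

M_n ≈ 814 kip·ft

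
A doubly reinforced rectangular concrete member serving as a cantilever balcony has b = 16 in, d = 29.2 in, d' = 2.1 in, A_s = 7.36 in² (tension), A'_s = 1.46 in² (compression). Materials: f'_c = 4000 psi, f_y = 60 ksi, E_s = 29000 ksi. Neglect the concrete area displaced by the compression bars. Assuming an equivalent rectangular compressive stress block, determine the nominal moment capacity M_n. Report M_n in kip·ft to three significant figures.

Assume both steels yield.
a = (A_s − A'_s) f_y/(0.85 f'_c b) = (7.36 − 1.46) × 60/(0.85 × 4 × 16) = 6.507 in.
c = a/β₁ = 6.507/0.85 = 7.655 in; ε'_s = 0.003(c − d')/c = 0.0022 ≥ ε_y = 0.0021, so the compression steel yields.
M_n = (A_s − A'_s) f_y (d − a/2) + A'_s f_y (d − d') = 354 × (29.2 − 3.2535) + 87.6 × (29.2 − 2.1) = 9185.1 + 2374.0 = 11559.1 kip·in = 11559.1/12 = 963.26 kip·ft.

M_n ≈ 963 kip·ft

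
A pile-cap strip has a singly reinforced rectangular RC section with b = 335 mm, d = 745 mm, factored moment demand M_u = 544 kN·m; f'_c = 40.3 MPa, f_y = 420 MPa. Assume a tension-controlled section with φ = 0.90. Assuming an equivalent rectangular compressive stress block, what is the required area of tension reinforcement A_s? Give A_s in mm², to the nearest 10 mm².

A_s ≈ 2030 mm²

M_n = M_u/φ = 544/0.90 = 604.444 kN·m.
With M_n = 0.85 f'_c a b (d − a/2), solve the quadratic for a:
a = d − √(d² − 2M_n/(0.85 f'_c b)) = 745 − √(745² − 2 × 604.444×10⁶/(0.85 × 40.3 × 335)) = 74.42 mm.
A_s = 0.85 f'_c a b / f_y = 0.85 × 40.3 × 74.42 × 335 / 420 = 2033.3 mm².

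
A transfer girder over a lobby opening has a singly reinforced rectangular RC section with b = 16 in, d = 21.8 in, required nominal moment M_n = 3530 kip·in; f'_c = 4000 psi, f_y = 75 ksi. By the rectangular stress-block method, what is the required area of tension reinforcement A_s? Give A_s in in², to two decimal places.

A_s ≈ 2.33 in²

From M_n = 0.85 f'_c a b (d − a/2):
a = d − √(d² − 2M_n/(0.85 f'_c b)) = 21.8 − √(21.8² − 2 × 3530/(0.85 × 4 × 16)) = 3.213 in.
A_s = 0.85 f'_c a b / f_y = 0.85 × 4 × 3.213 × 16 / 75 = 2.330 in².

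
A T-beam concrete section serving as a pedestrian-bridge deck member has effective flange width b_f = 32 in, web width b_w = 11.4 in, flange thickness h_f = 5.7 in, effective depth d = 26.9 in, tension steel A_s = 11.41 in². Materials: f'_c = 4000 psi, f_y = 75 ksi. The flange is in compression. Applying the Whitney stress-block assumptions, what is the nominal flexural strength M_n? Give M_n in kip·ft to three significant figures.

M_n ≈ 1600 kip·ft

Tension: T = A_s f_y = 11.41 × 75 = 855.75 kips.
Try a within the flange: a = T/(0.85 f'_c b_f) = 855.75/(0.85 × 4 × 32) = 7.865 in.
a = 7.865 > h_f = 5.7 in: the block extends into the web. Split into flange-overhang and web parts.
C_f = 0.85 f'_c (b_f − b_w) h_f = 0.85 × 4 × (32 − 11.4) × 5.7 = 399.2 kips.
Remaining web compression depth: a_w = (T − C_f)/(0.85 f'_c b_w) = (855.75 − 399.2)/(0.85 × 4 × 11.4) = 11.779 in.
M_n = C_f(d − h_f/2) + (T − C_f)(d − a_w/2) = 399.2 × (26.9 − 2.85) + 456.55 × (26.9 − 5.8895) = 9600.8 + 9592.3 = 19193.1 kip·in.
M_n = 19193.1/12 = 1599.43 kip·ft.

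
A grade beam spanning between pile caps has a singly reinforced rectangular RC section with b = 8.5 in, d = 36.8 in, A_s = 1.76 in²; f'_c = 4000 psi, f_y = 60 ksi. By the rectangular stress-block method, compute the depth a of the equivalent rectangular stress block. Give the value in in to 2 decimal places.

T = A_s f_y = 1.76 × 60 = 105.6 kips.
a = T/(0.85 f'_c b) = 105.6/(0.85 × 4 × 8.5) = 3.65 in.

a ≈ 3.65 in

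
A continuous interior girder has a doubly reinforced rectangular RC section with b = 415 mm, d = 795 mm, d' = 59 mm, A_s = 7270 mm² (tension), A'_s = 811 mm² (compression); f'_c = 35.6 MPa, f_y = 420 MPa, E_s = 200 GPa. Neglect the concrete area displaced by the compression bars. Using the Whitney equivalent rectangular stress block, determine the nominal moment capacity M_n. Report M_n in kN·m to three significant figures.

M_n ≈ 2110 kN·m

Assume both tension and compression steel yield.
Net tension couple steel: A_s − A'_s = 6459 mm².
a = (A_s − A'_s) f_y / (0.85 f'_c b) = 2712780/(0.85 × 35.6 × 415) = 216.02 mm.
c = a/β₁ = 216.02/0.796 = 271.38 mm; ε'_s = 0.003(c − d')/c = 0.0023 ≥ f_y/E_s = 0.0021, so compression steel does yield.
M_n = (A_s − A'_s) f_y (d − a/2) + A'_s f_y (d − d') = [2712780 × (795 − 108.01) + 340620 × (795 − 59)] × 10⁻⁶ = 1863.65 + 250.70 = 2114.35 kN·m.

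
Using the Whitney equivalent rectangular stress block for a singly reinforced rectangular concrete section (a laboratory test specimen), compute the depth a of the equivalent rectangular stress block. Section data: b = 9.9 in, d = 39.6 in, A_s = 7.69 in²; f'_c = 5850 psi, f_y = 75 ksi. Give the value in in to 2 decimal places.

T = A_s f_y = 7.69 × 75 = 576.75 kips.
a = T/(0.85 f'_c b) = 576.75/(0.85 × 5.85 × 9.9) = 11.72 in.

a ≈ 11.72 in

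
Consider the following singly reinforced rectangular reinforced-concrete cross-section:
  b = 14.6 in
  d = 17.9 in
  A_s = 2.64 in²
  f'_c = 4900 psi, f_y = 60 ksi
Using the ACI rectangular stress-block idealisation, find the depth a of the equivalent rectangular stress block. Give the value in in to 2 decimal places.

a ≈ 2.60 in

T = A_s f_y = 2.64 × 60 = 158.4 kips.
a = T/(0.85 f'_c b) = 158.4/(0.85 × 4.9 × 14.6) = 2.60 in.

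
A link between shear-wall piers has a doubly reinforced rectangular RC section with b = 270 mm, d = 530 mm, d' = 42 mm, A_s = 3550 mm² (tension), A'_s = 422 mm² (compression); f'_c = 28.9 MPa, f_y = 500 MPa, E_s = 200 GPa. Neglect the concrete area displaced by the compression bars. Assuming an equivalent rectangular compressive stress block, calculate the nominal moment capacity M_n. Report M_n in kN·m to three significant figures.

Assume both tension and compression steel yield.
Net tension couple steel: A_s − A'_s = 3128 mm².
a = (A_s − A'_s) f_y / (0.85 f'_c b) = 1564000/(0.85 × 28.9 × 270) = 235.81 mm.
c = a/β₁ = 235.81/0.844 = 279.40 mm; ε'_s = 0.003(c − d')/c = 0.0025 ≥ f_y/E_s = 0.0025, so compression steel does yield.
M_n = (A_s − A'_s) f_y (d − a/2) + A'_s f_y (d − d') = [1564000 × (530 − 117.905) + 211000 × (530 − 42)] × 10⁻⁶ = 644.52 + 102.97 = 747.49 kN·m.

M_n ≈ 747 kN·m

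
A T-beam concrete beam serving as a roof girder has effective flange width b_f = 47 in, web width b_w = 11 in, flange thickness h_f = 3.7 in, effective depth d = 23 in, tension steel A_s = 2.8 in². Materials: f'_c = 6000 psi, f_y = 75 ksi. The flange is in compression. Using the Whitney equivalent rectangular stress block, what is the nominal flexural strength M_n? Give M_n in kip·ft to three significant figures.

Tension: T = A_s f_y = 2.8 × 75 = 210 kips.
Try a within the flange: a = T/(0.85 f'_c b_f) = 210/(0.85 × 6 × 47) = 0.876 in.
Since a = 0.876 ≤ h_f = 3.7 in, the stress block lies entirely in the flange; analyse as a rectangular beam of width b_f.
M_n = T(d − a/2) = 210 × (23 − 0.438) = 4738.0 kip·in.
M_n = 4738.0/12 = 394.83 kip·ft.

M_n ≈ 395 kip·ft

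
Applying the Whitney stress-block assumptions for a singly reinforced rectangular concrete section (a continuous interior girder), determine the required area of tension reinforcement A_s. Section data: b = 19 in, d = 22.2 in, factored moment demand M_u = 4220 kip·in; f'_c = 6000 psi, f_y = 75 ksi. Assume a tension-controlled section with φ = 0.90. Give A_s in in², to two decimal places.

M_n = M_u/φ = 4220/0.90 = 4688.89 kip·in.
From M_n = 0.85 f'_c a b (d − a/2):
a = d − √(d² − 2M_n/(0.85 f'_c b)) = 22.2 − √(22.2² − 2 × 4688.89/(0.85 × 6 × 19)) = 2.299 in.
A_s = 0.85 f'_c a b / f_y = 0.85 × 6 × 2.299 × 19 / 75 = 2.970 in².

A_s ≈ 2.97 in²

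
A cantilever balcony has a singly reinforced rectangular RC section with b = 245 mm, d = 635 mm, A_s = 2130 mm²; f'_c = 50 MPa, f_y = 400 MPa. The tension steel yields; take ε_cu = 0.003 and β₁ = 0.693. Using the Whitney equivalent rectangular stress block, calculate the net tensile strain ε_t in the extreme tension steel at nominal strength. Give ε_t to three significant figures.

ε_t ≈ 0.0131

a = A_s f_y/(0.85 f'_c b) = 81.82 mm.
β₁ = 0.693, so c = a/β₁ = 81.82/0.693 = 118.07 mm.
From the linear strain diagram with ε_cu = 0.003: ε_t = 0.003 (d − c)/c = 0.003 × (635 − 118.07)/118.07 = 0.0131.
Since ε_t ≥ 0.005, the section is tension-controlled.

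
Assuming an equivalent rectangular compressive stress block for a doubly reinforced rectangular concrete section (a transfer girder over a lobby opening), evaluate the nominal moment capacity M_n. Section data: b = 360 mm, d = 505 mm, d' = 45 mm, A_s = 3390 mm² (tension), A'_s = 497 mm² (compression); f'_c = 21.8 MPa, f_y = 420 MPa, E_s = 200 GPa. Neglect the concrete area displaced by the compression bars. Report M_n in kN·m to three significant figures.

Assume both tension and compression steel yield.
Net tension couple steel: A_s − A'_s = 2893 mm².
a = (A_s − A'_s) f_y / (0.85 f'_c b) = 1215060/(0.85 × 21.8 × 360) = 182.15 mm.
c = a/β₁ = 182.15/0.85 = 214.29 mm; ε'_s = 0.003(c − d')/c = 0.0024 ≥ f_y/E_s = 0.0021, so compression steel does yield.
M_n = (A_s − A'_s) f_y (d − a/2) + A'_s f_y (d − d') = [1215060 × (505 − 91.075) + 208740 × (505 − 45)] × 10⁻⁶ = 502.94 + 96.02 = 598.96 kN·m.

M_n ≈ 599 kN·m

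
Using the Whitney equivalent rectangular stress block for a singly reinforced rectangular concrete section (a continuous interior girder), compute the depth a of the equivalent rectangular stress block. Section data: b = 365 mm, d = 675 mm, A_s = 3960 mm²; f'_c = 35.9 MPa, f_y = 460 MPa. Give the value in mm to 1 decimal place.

a ≈ 163.5 mm

T = A_s f_y = 3960 × 460 = 1821600 N = 1821.6 kN.
Setting C = 0.85 f'_c a b equal to T: a = 1821600/(0.85 × 35.9 × 365) = 163.5 mm.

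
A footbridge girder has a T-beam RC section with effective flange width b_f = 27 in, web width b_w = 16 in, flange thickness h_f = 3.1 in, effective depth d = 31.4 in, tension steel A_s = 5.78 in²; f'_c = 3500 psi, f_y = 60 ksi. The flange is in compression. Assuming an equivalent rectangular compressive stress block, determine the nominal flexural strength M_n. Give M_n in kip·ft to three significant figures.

Tension: T = A_s f_y = 5.78 × 60 = 346.8 kips.
Try a within the flange: a = T/(0.85 f'_c b_f) = 346.8/(0.85 × 3.5 × 27) = 4.317 in.
a = 4.317 > h_f = 3.1 in: the block extends into the web. Split into flange-overhang and web parts.
C_f = 0.85 f'_c (b_f − b_w) h_f = 0.85 × 3.5 × (27 − 16) × 3.1 = 101.4 kips.
Remaining web compression depth: a_w = (T − C_f)/(0.85 f'_c b_w) = (346.8 − 101.4)/(0.85 × 3.5 × 16) = 5.155 in.
M_n = C_f(d − h_f/2) + (T − C_f)(d − a_w/2) = 101.4 × (31.4 − 1.55) + 245.4 × (31.4 − 2.5775) = 3026.8 + 7073.0 = 10099.8 kip·in.
M_n = 10099.8/12 = 841.65 kip·ft.

M_n ≈ 842 kip·ft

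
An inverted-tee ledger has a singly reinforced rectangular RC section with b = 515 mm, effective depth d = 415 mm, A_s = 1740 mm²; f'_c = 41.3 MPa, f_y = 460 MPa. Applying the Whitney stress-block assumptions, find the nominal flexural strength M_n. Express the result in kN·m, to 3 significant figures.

T = A_s f_y = 1740 × 460 = 800400 N = 800.4 kN.
From C = T: a = T/(0.85 f'_c b) = 800400/(0.85 × 41.3 × 515) = 44.27 mm.
M_n = T(d − a/2) = 800.4 kN × (415 − 22.135) mm = 314.45 kN·m.

M_n ≈ 314 kN·m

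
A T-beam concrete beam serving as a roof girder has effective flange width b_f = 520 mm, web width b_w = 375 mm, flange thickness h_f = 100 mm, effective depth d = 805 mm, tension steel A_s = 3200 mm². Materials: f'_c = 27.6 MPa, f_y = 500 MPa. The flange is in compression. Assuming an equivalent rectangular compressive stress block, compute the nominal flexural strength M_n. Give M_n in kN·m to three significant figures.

M_n ≈ 1180 kN·m

Tension: T = A_s f_y = 3200 × 500 = 1600000 N.
Try a within the flange: a = T/(0.85 f'_c b_f) = 1600000/(0.85 × 27.6 × 520) = 131.16 mm.
a = 131.16 > h_f = 100 mm: the block extends into the web. Split into flange-overhang and web parts.
C_f = 0.85 f'_c (b_f − b_w) h_f = 0.85 × 27.6 × (520 − 375) × 100 = 340170 N.
Remaining web compression depth: a_w = (T − C_f)/(0.85 f'_c b_w) = (1600000 − 340170)/(0.85 × 27.6 × 375) = 143.20 mm.
M_n = C_f(d − h_f/2) + (T − C_f)(d − a_w/2) = 340170 × (805 − 50) + 1259830 × (805 − 71.6) = 256.83 + 923.96 = 1180.79 × 10⁶ N·mm.
M_n = 1180.79 kN·m.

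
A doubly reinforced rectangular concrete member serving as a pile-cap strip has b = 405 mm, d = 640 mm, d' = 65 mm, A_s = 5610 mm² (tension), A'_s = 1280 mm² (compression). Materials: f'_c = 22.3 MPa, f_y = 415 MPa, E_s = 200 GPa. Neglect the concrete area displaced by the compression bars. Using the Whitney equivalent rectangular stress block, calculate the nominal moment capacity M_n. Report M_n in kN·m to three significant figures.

Assume both tension and compression steel yield.
Net tension couple steel: A_s − A'_s = 4330 mm².
a = (A_s − A'_s) f_y / (0.85 f'_c b) = 1796950/(0.85 × 22.3 × 405) = 234.08 mm.
c = a/β₁ = 234.08/0.85 = 275.39 mm; ε'_s = 0.003(c − d')/c = 0.0023 ≥ f_y/E_s = 0.0021, so compression steel does yield.
M_n = (A_s − A'_s) f_y (d − a/2) + A'_s f_y (d − d') = [1796950 × (640 − 117.04) + 531200 × (640 − 65)] × 10⁻⁶ = 939.73 + 305.44 = 1245.17 kN·m.

M_n ≈ 1250 kN·m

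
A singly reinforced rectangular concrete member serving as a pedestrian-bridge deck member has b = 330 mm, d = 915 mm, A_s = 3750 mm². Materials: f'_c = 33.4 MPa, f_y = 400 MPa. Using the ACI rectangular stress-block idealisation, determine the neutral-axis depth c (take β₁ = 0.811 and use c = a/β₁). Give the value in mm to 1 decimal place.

T = A_s f_y = 3750 × 400 = 1500000 N = 1500 kN.
Setting C = 0.85 f'_c a b equal to T: a = 1500000/(0.85 × 33.4 × 330) = 160.108 mm.
With β₁ = 0.811, c = a/β₁ = 160.108/0.811 = 197.4 mm.

c ≈ 197.4 mm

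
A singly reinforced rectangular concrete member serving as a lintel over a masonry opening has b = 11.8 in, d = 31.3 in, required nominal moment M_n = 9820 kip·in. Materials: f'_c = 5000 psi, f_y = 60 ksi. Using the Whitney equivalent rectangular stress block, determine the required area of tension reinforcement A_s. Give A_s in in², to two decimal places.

From M_n = 0.85 f'_c a b (d − a/2):
a = d − √(d² − 2M_n/(0.85 f'_c b)) = 31.3 − √(31.3² − 2 × 9820/(0.85 × 5 × 11.8)) = 7.050 in.
A_s = 0.85 f'_c a b / f_y = 0.85 × 5 × 7.050 × 11.8 / 60 = 5.893 in².

A_s ≈ 5.89 in²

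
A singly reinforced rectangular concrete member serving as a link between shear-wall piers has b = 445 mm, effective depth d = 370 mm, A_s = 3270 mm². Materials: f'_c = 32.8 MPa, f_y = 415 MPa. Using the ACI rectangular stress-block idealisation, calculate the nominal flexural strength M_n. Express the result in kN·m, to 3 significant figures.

T = A_s f_y = 3270 × 415 = 1357050 N = 1357.05 kN.
From C = T: a = T/(0.85 f'_c b) = 1357050/(0.85 × 32.8 × 445) = 109.38 mm.
M_n = T(d − a/2) = 1357.05 kN × (370 − 54.69) mm = 427.89 kN·m.

M_n ≈ 428 kN·m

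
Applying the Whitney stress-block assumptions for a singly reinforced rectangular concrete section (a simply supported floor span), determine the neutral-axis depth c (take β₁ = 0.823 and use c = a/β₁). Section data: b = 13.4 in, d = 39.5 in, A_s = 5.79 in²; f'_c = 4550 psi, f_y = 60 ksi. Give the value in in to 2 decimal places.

T = A_s f_y = 5.79 × 60 = 347.4 kips.
a = T/(0.85 f'_c b) = 347.4/(0.85 × 4.55 × 13.4) = 6.7034 in.
With β₁ = 0.823, c = a/β₁ = 6.7034/0.823 = 8.15 in.

c ≈ 8.15 in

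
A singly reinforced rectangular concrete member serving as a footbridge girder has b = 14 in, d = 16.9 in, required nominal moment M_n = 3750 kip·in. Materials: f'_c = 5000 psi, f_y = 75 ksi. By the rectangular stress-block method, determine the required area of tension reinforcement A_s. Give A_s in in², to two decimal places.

A_s ≈ 3.39 in²

From M_n = 0.85 f'_c a b (d − a/2):
a = d − √(d² − 2M_n/(0.85 f'_c b)) = 16.9 − √(16.9² − 2 × 3750/(0.85 × 5 × 14)) = 4.268 in.
A_s = 0.85 f'_c a b / f_y = 0.85 × 5 × 4.268 × 14 / 75 = 3.386 in².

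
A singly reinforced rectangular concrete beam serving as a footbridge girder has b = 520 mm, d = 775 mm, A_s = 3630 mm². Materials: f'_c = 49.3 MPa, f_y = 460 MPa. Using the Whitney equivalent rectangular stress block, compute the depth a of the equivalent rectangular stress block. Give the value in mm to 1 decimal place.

T = A_s f_y = 3630 × 460 = 1669800 N = 1669.8 kN.
Setting C = 0.85 f'_c a b equal to T: a = 1669800/(0.85 × 49.3 × 520) = 76.6 mm.

a ≈ 76.6 mm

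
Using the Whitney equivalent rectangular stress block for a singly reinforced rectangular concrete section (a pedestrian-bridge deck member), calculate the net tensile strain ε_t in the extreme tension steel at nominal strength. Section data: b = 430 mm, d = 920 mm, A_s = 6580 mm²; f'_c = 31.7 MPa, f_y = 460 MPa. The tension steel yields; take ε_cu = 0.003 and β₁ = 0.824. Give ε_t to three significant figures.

a = A_s f_y/(0.85 f'_c b) = 261.24 mm.
β₁ = 0.824, so c = a/β₁ = 261.24/0.824 = 317.04 mm.
From the linear strain diagram with ε_cu = 0.003: ε_t = 0.003 (d − c)/c = 0.003 × (920 − 317.04)/317.04 = 0.00571.
Since ε_t ≥ 0.005, the section is tension-controlled.

ε_t ≈ 0.00571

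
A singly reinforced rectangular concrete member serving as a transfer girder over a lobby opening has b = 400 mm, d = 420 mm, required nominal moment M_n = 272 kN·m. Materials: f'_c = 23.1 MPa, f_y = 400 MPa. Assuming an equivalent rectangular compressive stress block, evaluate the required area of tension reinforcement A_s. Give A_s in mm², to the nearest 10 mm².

A_s ≈ 1820 mm²

With M_n = 0.85 f'_c a b (d − a/2), solve the quadratic for a:
a = d − √(d² − 2M_n/(0.85 f'_c b)) = 420 − √(420² − 2 × 272×10⁶/(0.85 × 23.1 × 400)) = 92.68 mm.
A_s = 0.85 f'_c a b / f_y = 0.85 × 23.1 × 92.68 × 400 / 400 = 1819.8 mm².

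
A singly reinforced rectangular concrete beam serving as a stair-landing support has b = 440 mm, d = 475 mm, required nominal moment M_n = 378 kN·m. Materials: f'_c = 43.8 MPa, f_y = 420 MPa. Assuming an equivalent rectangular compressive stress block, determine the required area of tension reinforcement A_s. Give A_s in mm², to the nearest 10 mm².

With M_n = 0.85 f'_c a b (d − a/2), solve the quadratic for a:
a = d − √(d² − 2M_n/(0.85 f'_c b)) = 475 − √(475² − 2 × 378×10⁶/(0.85 × 43.8 × 440)) = 51.36 mm.
A_s = 0.85 f'_c a b / f_y = 0.85 × 43.8 × 51.36 × 440 / 420 = 2003.2 mm².

A_s ≈ 2000 mm²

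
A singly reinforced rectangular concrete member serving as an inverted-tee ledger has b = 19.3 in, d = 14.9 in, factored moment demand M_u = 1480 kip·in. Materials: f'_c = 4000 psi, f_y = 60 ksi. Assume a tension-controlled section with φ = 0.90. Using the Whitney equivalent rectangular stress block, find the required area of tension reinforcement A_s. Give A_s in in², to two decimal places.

A_s ≈ 1.96 in²

M_n = M_u/φ = 1480/0.90 = 1644.44 kip·in.
From M_n = 0.85 f'_c a b (d − a/2):
a = d − √(d² − 2M_n/(0.85 f'_c b)) = 14.9 − √(14.9² − 2 × 1644.44/(0.85 × 4 × 19.3)) = 1.789 in.
A_s = 0.85 f'_c a b / f_y = 0.85 × 4 × 1.789 × 19.3 / 60 = 1.957 in².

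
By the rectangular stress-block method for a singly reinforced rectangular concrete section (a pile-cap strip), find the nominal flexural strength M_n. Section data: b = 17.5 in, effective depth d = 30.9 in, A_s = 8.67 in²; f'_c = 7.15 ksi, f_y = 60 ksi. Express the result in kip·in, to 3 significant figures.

T = A_s f_y = 8.67 × 60 = 520.2 kips.
a = T/(0.85 f'_c b) = 520.2/(0.85 × 7.15 × 17.5) = 4.891 in.
M_n = T(d − a/2) = 520.2 × (30.9 − 2.4455) = 14802.0 kip·in.

M_n ≈ 14800 kip·in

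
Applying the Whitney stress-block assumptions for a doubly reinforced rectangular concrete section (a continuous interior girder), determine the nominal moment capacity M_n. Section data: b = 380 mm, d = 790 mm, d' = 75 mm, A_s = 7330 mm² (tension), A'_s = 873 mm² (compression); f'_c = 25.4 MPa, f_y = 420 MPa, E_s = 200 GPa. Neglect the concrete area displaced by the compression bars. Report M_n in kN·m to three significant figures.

M_n ≈ 1960 kN·m

Assume both tension and compression steel yield.
Net tension couple steel: A_s − A'_s = 6457 mm².
a = (A_s − A'_s) f_y / (0.85 f'_c b) = 2711940/(0.85 × 25.4 × 380) = 330.56 mm.
c = a/β₁ = 330.56/0.85 = 388.89 mm; ε'_s = 0.003(c − d')/c = 0.0024 ≥ f_y/E_s = 0.0021, so compression steel does yield.
M_n = (A_s − A'_s) f_y (d − a/2) + A'_s f_y (d − d') = [2711940 × (790 − 165.28) + 366660 × (790 − 75)] × 10⁻⁶ = 1694.20 + 262.16 = 1956.36 kN·m.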